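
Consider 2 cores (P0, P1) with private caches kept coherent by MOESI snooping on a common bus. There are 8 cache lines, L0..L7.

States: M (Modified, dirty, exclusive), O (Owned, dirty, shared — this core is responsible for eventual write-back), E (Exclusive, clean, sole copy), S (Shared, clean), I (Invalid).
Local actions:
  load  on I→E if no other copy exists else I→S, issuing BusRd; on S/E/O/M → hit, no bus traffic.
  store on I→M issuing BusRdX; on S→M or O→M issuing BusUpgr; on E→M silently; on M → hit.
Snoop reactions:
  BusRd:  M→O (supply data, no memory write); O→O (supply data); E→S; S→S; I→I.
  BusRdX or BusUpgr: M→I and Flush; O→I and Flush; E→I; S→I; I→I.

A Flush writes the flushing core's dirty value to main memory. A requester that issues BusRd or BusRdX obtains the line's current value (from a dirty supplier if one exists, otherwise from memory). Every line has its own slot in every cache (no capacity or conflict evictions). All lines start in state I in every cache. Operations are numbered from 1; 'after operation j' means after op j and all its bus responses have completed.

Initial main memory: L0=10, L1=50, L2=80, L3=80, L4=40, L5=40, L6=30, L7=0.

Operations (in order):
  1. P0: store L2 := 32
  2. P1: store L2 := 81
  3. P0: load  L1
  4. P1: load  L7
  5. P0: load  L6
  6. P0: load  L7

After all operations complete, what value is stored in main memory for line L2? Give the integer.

1. P0: store L2 := 32  bus=[BusRdX]  L2: P0=M P1=I  mem[L2]=80
2. P1: store L2 := 81  bus=[BusRdX,Flush]  L2: P0=I P1=M  mem[L2]=32
3. P0: load  L1  bus=[BusRd]  L1: P0=E P1=I  mem[L1]=50
4. P1: load  L7  bus=[BusRd]  L7: P0=I P1=E  mem[L7]=0
5. P0: load  L6  bus=[BusRd]  L6: P0=E P1=I  mem[L6]=30
6. P0: load  L7  bus=[BusRd]  L7: P0=S P1=S  mem[L7]=0

memory[L2] = 32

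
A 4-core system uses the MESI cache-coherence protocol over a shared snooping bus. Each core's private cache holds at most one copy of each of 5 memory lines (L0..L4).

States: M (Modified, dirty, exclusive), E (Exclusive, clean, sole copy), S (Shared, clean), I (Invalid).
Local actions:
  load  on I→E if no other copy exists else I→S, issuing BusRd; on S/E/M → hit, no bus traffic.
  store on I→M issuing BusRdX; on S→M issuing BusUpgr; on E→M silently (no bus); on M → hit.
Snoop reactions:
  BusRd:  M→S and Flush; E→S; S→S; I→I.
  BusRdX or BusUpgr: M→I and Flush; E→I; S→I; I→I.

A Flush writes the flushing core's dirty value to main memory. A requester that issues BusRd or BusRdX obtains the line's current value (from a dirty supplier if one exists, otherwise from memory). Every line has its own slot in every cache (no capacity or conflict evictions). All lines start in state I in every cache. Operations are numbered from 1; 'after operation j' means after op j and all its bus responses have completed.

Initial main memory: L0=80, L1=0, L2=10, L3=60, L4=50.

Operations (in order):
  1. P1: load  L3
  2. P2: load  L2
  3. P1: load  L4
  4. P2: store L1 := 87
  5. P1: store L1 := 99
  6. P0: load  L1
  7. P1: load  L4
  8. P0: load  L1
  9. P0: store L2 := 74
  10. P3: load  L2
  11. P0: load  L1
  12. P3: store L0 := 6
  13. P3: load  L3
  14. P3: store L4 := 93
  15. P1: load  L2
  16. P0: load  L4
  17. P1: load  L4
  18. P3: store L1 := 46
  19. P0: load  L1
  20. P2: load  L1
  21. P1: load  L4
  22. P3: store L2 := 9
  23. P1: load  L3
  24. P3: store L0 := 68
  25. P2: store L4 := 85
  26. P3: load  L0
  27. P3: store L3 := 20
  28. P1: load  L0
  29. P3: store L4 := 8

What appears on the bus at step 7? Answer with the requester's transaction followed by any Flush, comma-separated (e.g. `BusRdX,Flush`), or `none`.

step 1: P1: load  L3  ⟶  IEII  (L3)  txn=BusRd  M[L3]=60
step 2: P2: load  L2  ⟶  IIEI  (L2)  txn=BusRd  M[L2]=10
step 3: P1: load  L4  ⟶  IEII  (L4)  txn=BusRd  M[L4]=50
step 4: P2: store L1 := 87  ⟶  IIMI  (L1)  txn=BusRdX  M[L1]=0
step 5: P1: store L1 := 99  ⟶  IMII  (L1)  txn=BusRdX+Flush  M[L1]=87
step 6: P0: load  L1  ⟶  SSII  (L1)  txn=BusRd+Flush  M[L1]=99
step 7: P1: load  L4  ⟶  IEII  (L4)  txn=∅  M[L4]=50
step 8: P0: load  L1  ⟶  SSII  (L1)  txn=∅  M[L1]=99
step 9: P0: store L2 := 74  ⟶  MIII  (L2)  txn=BusRdX  M[L2]=10
step 10: P3: load  L2  ⟶  SIIS  (L2)  txn=BusRd+Flush  M[L2]=74
step 11: P0: load  L1  ⟶  SSII  (L1)  txn=∅  M[L1]=99
step 12: P3: store L0 := 6  ⟶  IIIM  (L0)  txn=BusRdX  M[L0]=80
step 13: P3: load  L3  ⟶  ISIS  (L3)  txn=BusRd  M[L3]=60
step 14: P3: store L4 := 93  ⟶  IIIM  (L4)  txn=BusRdX  M[L4]=50
step 15: P1: load  L2  ⟶  SSIS  (L2)  txn=BusRd  M[L2]=74
step 16: P0: load  L4  ⟶  SIIS  (L4)  txn=BusRd+Flush  M[L4]=93
step 17: P1: load  L4  ⟶  SSIS  (L4)  txn=BusRd  M[L4]=93
step 18: P3: store L1 := 46  ⟶  IIIM  (L1)  txn=BusRdX  M[L1]=99
step 19: P0: load  L1  ⟶  SIIS  (L1)  txn=BusRd+Flush  M[L1]=46
step 20: P2: load  L1  ⟶  SISS  (L1)  txn=BusRd  M[L1]=46
step 21: P1: load  L4  ⟶  SSIS  (L4)  txn=∅  M[L4]=93
step 22: P3: store L2 := 9  ⟶  IIIM  (L2)  txn=BusUpgr  M[L2]=74
step 23: P1: load  L3  ⟶  ISIS  (L3)  txn=∅  M[L3]=60
step 24: P3: store L0 := 68  ⟶  IIIM  (L0)  txn=∅  M[L0]=80
step 25: P2: store L4 := 85  ⟶  IIMI  (L4)  txn=BusRdX  M[L4]=93
step 26: P3: load  L0  ⟶  IIIM  (L0)  txn=∅  M[L0]=80
step 27: P3: store L3 := 20  ⟶  IIIM  (L3)  txn=BusUpgr  M[L3]=60
step 28: P1: load  L0  ⟶  ISIS  (L0)  txn=BusRd+Flush  M[L0]=68
step 29: P3: store L4 := 8  ⟶  IIIM  (L4)  txn=BusRdX+Flush  M[L4]=85

bus = none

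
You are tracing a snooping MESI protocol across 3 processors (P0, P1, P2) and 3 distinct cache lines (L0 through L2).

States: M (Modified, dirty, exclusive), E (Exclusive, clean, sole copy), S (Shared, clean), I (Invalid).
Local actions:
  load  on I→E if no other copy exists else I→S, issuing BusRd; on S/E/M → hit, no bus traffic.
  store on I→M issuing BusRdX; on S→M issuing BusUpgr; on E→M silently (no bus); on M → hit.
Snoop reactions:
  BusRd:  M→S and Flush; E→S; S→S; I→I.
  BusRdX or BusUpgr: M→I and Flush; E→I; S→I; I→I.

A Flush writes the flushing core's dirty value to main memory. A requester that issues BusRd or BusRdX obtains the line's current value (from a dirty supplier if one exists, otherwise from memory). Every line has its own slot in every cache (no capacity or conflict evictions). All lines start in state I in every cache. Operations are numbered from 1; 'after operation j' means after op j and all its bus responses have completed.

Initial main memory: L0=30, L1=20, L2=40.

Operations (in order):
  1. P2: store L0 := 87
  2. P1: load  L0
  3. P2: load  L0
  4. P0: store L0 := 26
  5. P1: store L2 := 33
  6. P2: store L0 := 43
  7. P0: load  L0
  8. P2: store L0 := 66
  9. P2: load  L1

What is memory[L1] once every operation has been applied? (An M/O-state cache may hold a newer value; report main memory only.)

memory[L1] = 20

step 1: P2: store L0 := 87  ⟶  IIM  (L0)  txn=BusRdX  M[L0]=30
step 2: P1: load  L0  ⟶  ISS  (L0)  txn=BusRd+Flush  M[L0]=87
step 3: P2: load  L0  ⟶  ISS  (L0)  txn=∅  M[L0]=87
step 4: P0: store L0 := 26  ⟶  MII  (L0)  txn=BusRdX  M[L0]=87
step 5: P1: store L2 := 33  ⟶  IMI  (L2)  txn=BusRdX  M[L2]=40
step 6: P2: store L0 := 43  ⟶  IIM  (L0)  txn=BusRdX+Flush  M[L0]=26
step 7: P0: load  L0  ⟶  SIS  (L0)  txn=BusRd+Flush  M[L0]=43
step 8: P2: store L0 := 66  ⟶  IIM  (L0)  txn=BusUpgr  M[L0]=43
step 9: P2: load  L1  ⟶  IIE  (L1)  txn=BusRd  M[L1]=20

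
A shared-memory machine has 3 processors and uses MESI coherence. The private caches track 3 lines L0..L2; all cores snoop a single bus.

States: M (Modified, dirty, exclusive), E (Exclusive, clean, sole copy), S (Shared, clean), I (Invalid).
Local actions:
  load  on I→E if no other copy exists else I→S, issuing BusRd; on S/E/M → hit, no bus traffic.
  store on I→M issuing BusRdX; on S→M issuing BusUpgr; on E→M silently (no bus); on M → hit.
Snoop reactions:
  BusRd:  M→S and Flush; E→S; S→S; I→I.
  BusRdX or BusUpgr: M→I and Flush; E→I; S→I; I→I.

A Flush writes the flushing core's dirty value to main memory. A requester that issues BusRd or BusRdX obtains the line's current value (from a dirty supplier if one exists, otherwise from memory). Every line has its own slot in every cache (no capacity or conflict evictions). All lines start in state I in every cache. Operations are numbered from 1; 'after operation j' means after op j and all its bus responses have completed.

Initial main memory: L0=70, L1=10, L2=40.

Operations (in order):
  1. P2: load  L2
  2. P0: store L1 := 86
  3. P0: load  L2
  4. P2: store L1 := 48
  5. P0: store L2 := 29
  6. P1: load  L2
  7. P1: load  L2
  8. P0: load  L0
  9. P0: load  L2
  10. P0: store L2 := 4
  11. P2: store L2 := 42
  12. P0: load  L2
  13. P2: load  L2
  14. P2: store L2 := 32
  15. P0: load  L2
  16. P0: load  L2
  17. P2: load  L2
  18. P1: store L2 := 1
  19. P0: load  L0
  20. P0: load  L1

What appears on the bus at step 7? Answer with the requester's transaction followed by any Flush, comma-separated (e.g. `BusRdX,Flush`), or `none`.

step 1: P2: load  L2  ⟶  IIE  (L2)  txn=BusRd  M[L2]=40
step 2: P0: store L1 := 86  ⟶  MII  (L1)  txn=BusRdX  M[L1]=10
step 3: P0: load  L2  ⟶  SIS  (L2)  txn=BusRd  M[L2]=40
step 4: P2: store L1 := 48  ⟶  IIM  (L1)  txn=BusRdX+Flush  M[L1]=86
step 5: P0: store L2 := 29  ⟶  MII  (L2)  txn=BusUpgr  M[L2]=40
step 6: P1: load  L2  ⟶  SSI  (L2)  txn=BusRd+Flush  M[L2]=29
step 7: P1: load  L2  ⟶  SSI  (L2)  txn=∅  M[L2]=29
step 8: P0: load  L0  ⟶  EII  (L0)  txn=BusRd  M[L0]=70
step 9: P0: load  L2  ⟶  SSI  (L2)  txn=∅  M[L2]=29
step 10: P0: store L2 := 4  ⟶  MII  (L2)  txn=BusUpgr  M[L2]=29
step 11: P2: store L2 := 42  ⟶  IIM  (L2)  txn=BusRdX+Flush  M[L2]=4
step 12: P0: load  L2  ⟶  SIS  (L2)  txn=BusRd+Flush  M[L2]=42
step 13: P2: load  L2  ⟶  SIS  (L2)  txn=∅  M[L2]=42
step 14: P2: store L2 := 32  ⟶  IIM  (L2)  txn=BusUpgr  M[L2]=42
step 15: P0: load  L2  ⟶  SIS  (L2)  txn=BusRd+Flush  M[L2]=32
step 16: P0: load  L2  ⟶  SIS  (L2)  txn=∅  M[L2]=32
step 17: P2: load  L2  ⟶  SIS  (L2)  txn=∅  M[L2]=32
step 18: P1: store L2 := 1  ⟶  IMI  (L2)  txn=BusRdX  M[L2]=32
step 19: P0: load  L0  ⟶  EII  (L0)  txn=∅  M[L0]=70
step 20: P0: load  L1  ⟶  SIS  (L1)  txn=BusRd+Flush  M[L1]=48

bus = none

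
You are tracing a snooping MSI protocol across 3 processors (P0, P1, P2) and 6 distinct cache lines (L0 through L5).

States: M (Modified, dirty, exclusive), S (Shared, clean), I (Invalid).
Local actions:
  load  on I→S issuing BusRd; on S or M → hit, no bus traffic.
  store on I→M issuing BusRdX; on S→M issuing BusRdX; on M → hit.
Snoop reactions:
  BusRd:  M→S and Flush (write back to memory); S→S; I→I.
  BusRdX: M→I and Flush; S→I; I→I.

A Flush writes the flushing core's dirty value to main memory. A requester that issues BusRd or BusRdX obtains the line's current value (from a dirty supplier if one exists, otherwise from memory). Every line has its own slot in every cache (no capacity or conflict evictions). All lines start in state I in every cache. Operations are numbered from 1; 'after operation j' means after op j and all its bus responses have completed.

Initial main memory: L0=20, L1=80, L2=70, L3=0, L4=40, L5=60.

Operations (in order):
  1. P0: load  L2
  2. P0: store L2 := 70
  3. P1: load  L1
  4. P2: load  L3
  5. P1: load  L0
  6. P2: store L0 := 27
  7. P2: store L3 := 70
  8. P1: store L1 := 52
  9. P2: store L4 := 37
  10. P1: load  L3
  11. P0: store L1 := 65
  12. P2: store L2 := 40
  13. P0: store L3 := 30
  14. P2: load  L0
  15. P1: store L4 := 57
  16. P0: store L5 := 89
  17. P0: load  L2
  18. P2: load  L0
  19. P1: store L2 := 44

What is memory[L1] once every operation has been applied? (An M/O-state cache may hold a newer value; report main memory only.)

memory[L1] = 52

1. P0: load  L2  bus=[BusRd]  L2: P0=S P1=I P2=I  mem[L2]=70
2. P0: store L2 := 70  bus=[BusRdX]  L2: P0=M P1=I P2=I  mem[L2]=70
3. P1: load  L1  bus=[BusRd]  L1: P0=I P1=S P2=I  mem[L1]=80
4. P2: load  L3  bus=[BusRd]  L3: P0=I P1=I P2=S  mem[L3]=0
5. P1: load  L0  bus=[BusRd]  L0: P0=I P1=S P2=I  mem[L0]=20
6. P2: store L0 := 27  bus=[BusRdX]  L0: P0=I P1=I P2=M  mem[L0]=20
7. P2: store L3 := 70  bus=[BusRdX]  L3: P0=I P1=I P2=M  mem[L3]=0
8. P1: store L1 := 52  bus=[BusRdX]  L1: P0=I P1=M P2=I  mem[L1]=80
9. P2: store L4 := 37  bus=[BusRdX]  L4: P0=I P1=I P2=M  mem[L4]=40
10. P1: load  L3  bus=[BusRd,Flush]  L3: P0=I P1=S P2=S  mem[L3]=70
11. P0: store L1 := 65  bus=[BusRdX,Flush]  L1: P0=M P1=I P2=I  mem[L1]=52
12. P2: store L2 := 40  bus=[BusRdX,Flush]  L2: P0=I P1=I P2=M  mem[L2]=70
13. P0: store L3 := 30  bus=[BusRdX]  L3: P0=M P1=I P2=I  mem[L3]=70
14. P2: load  L0  bus=[-]  L0: P0=I P1=I P2=M  mem[L0]=20
15. P1: store L4 := 57  bus=[BusRdX,Flush]  L4: P0=I P1=M P2=I  mem[L4]=37
16. P0: store L5 := 89  bus=[BusRdX]  L5: P0=M P1=I P2=I  mem[L5]=60
17. P0: load  L2  bus=[BusRd,Flush]  L2: P0=S P1=I P2=S  mem[L2]=40
18. P2: load  L0  bus=[-]  L0: P0=I P1=I P2=M  mem[L0]=20
19. P1: store L2 := 44  bus=[BusRdX]  L2: P0=I P1=M P2=I  mem[L2]=40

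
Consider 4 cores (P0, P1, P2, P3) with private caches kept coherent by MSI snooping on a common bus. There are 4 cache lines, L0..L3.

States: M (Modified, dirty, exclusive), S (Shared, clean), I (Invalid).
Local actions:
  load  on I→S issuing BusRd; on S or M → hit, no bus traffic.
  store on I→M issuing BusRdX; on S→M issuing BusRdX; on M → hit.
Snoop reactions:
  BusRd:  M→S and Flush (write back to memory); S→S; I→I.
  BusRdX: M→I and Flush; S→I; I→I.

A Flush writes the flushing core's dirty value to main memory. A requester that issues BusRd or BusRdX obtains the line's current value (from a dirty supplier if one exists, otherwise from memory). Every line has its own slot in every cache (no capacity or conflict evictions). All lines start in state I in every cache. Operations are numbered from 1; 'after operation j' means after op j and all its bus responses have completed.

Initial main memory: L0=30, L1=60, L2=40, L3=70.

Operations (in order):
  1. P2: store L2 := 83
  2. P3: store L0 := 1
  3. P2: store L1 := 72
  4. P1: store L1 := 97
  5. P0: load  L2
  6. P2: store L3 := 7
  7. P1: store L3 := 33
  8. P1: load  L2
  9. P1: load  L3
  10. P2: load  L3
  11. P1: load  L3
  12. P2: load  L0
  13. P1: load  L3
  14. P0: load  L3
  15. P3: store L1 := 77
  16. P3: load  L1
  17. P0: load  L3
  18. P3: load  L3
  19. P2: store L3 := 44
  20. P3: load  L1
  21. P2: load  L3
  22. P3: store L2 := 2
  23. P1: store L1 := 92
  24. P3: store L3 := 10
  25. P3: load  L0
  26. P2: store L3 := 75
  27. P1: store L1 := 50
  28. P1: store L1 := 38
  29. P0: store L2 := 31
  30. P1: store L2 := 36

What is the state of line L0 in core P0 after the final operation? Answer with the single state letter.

state = I

step 1: P2: store L2 := 83  ⟶  IIMI  (L2)  txn=BusRdX  M[L2]=40
step 2: P3: store L0 := 1  ⟶  IIIM  (L0)  txn=BusRdX  M[L0]=30
step 3: P2: store L1 := 72  ⟶  IIMI  (L1)  txn=BusRdX  M[L1]=60
step 4: P1: store L1 := 97  ⟶  IMII  (L1)  txn=BusRdX+Flush  M[L1]=72
step 5: P0: load  L2  ⟶  SISI  (L2)  txn=BusRd+Flush  M[L2]=83
step 6: P2: store L3 := 7  ⟶  IIMI  (L3)  txn=BusRdX  M[L3]=70
step 7: P1: store L3 := 33  ⟶  IMII  (L3)  txn=BusRdX+Flush  M[L3]=7
step 8: P1: load  L2  ⟶  SSSI  (L2)  txn=BusRd  M[L2]=83
step 9: P1: load  L3  ⟶  IMII  (L3)  txn=∅  M[L3]=7
step 10: P2: load  L3  ⟶  ISSI  (L3)  txn=BusRd+Flush  M[L3]=33
step 11: P1: load  L3  ⟶  ISSI  (L3)  txn=∅  M[L3]=33
step 12: P2: load  L0  ⟶  IISS  (L0)  txn=BusRd+Flush  M[L0]=1
step 13: P1: load  L3  ⟶  ISSI  (L3)  txn=∅  M[L3]=33
step 14: P0: load  L3  ⟶  SSSI  (L3)  txn=BusRd  M[L3]=33
step 15: P3: store L1 := 77  ⟶  IIIM  (L1)  txn=BusRdX+Flush  M[L1]=97
step 16: P3: load  L1  ⟶  IIIM  (L1)  txn=∅  M[L1]=97
step 17: P0: load  L3  ⟶  SSSI  (L3)  txn=∅  M[L3]=33
step 18: P3: load  L3  ⟶  SSSS  (L3)  txn=BusRd  M[L3]=33
step 19: P2: store L3 := 44  ⟶  IIMI  (L3)  txn=BusRdX  M[L3]=33
step 20: P3: load  L1  ⟶  IIIM  (L1)  txn=∅  M[L1]=97
step 21: P2: load  L3  ⟶  IIMI  (L3)  txn=∅  M[L3]=33
step 22: P3: store L2 := 2  ⟶  IIIM  (L2)  txn=BusRdX  M[L2]=83
step 23: P1: store L1 := 92  ⟶  IMII  (L1)  txn=BusRdX+Flush  M[L1]=77
step 24: P3: store L3 := 10  ⟶  IIIM  (L3)  txn=BusRdX+Flush  M[L3]=44
step 25: P3: load  L0  ⟶  IISS  (L0)  txn=∅  M[L0]=1
step 26: P2: store L3 := 75  ⟶  IIMI  (L3)  txn=BusRdX+Flush  M[L3]=10
step 27: P1: store L1 := 50  ⟶  IMII  (L1)  txn=∅  M[L1]=77
step 28: P1: store L1 := 38  ⟶  IMII  (L1)  txn=∅  M[L1]=77
step 29: P0: store L2 := 31  ⟶  MIII  (L2)  txn=BusRdX+Flush  M[L2]=2
step 30: P1: store L2 := 36  ⟶  IMII  (L2)  txn=BusRdX+Flush  M[L2]=31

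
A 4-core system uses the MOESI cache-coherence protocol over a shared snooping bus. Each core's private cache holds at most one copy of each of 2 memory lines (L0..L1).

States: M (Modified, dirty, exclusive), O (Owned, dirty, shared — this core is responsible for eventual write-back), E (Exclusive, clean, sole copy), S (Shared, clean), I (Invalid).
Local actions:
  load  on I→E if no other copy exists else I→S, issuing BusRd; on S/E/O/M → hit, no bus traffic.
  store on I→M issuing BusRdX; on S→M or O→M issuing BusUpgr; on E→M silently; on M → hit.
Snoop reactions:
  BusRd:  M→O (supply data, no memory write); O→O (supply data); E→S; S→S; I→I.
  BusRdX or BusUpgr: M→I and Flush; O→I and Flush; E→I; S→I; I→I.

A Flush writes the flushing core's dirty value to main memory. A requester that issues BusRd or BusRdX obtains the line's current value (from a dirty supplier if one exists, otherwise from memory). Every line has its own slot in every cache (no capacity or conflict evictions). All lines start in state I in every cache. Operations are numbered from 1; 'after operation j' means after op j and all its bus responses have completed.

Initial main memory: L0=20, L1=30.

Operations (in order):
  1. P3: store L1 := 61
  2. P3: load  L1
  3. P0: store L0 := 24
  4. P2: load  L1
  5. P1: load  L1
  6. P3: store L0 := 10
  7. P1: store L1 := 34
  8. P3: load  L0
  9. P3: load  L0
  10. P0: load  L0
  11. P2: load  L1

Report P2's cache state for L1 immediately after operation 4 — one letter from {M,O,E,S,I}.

step 1: P3: store L1 := 61  ⟶  IIIM  (L1)  txn=BusRdX  M[L1]=30
step 2: P3: load  L1  ⟶  IIIM  (L1)  txn=∅  M[L1]=30
step 3: P0: store L0 := 24  ⟶  MIII  (L0)  txn=BusRdX  M[L0]=20
step 4: P2: load  L1  ⟶  IISO  (L1)  txn=BusRd  M[L1]=30
step 5: P1: load  L1  ⟶  ISSO  (L1)  txn=BusRd  M[L1]=30
step 6: P3: store L0 := 10  ⟶  IIIM  (L0)  txn=BusRdX+Flush  M[L0]=24
step 7: P1: store L1 := 34  ⟶  IMII  (L1)  txn=BusUpgr+Flush  M[L1]=61
step 8: P3: load  L0  ⟶  IIIM  (L0)  txn=∅  M[L0]=24
step 9: P3: load  L0  ⟶  IIIM  (L0)  txn=∅  M[L0]=24
step 10: P0: load  L0  ⟶  SIIO  (L0)  txn=BusRd  M[L0]=24
step 11: P2: load  L1  ⟶  IOSI  (L1)  txn=BusRd  M[L1]=61

state = S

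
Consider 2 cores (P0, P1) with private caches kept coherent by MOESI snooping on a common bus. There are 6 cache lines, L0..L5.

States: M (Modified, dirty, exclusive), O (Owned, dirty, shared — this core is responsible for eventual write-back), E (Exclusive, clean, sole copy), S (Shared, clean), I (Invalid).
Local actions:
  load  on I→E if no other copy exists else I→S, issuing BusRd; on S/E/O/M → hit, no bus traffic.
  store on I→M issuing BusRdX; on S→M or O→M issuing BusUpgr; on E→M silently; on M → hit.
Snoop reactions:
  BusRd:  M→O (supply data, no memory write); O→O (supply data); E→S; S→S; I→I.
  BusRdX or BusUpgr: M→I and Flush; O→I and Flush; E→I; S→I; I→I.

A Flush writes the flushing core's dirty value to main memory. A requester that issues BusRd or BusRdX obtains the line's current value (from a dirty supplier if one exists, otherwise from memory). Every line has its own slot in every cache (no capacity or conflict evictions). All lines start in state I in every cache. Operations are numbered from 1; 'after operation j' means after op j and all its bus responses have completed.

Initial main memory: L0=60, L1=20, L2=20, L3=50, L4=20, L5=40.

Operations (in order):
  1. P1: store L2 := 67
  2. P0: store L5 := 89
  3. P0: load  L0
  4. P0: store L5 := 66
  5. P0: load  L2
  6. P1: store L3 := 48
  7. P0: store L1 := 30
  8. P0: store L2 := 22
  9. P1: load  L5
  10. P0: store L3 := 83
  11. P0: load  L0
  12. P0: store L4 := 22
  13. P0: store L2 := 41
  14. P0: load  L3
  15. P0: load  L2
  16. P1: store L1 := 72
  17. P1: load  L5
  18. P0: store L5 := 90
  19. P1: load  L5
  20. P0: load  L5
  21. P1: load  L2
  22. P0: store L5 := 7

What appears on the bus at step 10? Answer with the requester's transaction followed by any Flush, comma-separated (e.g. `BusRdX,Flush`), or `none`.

step 1: P1: store L2 := 67  ⟶  IM  (L2)  txn=BusRdX  M[L2]=20
step 2: P0: store L5 := 89  ⟶  MI  (L5)  txn=BusRdX  M[L5]=40
step 3: P0: load  L0  ⟶  EI  (L0)  txn=BusRd  M[L0]=60
step 4: P0: store L5 := 66  ⟶  MI  (L5)  txn=∅  M[L5]=40
step 5: P0: load  L2  ⟶  SO  (L2)  txn=BusRd  M[L2]=20
step 6: P1: store L3 := 48  ⟶  IM  (L3)  txn=BusRdX  M[L3]=50
step 7: P0: store L1 := 30  ⟶  MI  (L1)  txn=BusRdX  M[L1]=20
step 8: P0: store L2 := 22  ⟶  MI  (L2)  txn=BusUpgr+Flush  M[L2]=67
step 9: P1: load  L5  ⟶  OS  (L5)  txn=BusRd  M[L5]=40
step 10: P0: store L3 := 83  ⟶  MI  (L3)  txn=BusRdX+Flush  M[L3]=48
step 11: P0: load  L0  ⟶  EI  (L0)  txn=∅  M[L0]=60
step 12: P0: store L4 := 22  ⟶  MI  (L4)  txn=BusRdX  M[L4]=20
step 13: P0: store L2 := 41  ⟶  MI  (L2)  txn=∅  M[L2]=67
step 14: P0: load  L3  ⟶  MI  (L3)  txn=∅  M[L3]=48
step 15: P0: load  L2  ⟶  MI  (L2)  txn=∅  M[L2]=67
step 16: P1: store L1 := 72  ⟶  IM  (L1)  txn=BusRdX+Flush  M[L1]=30
step 17: P1: load  L5  ⟶  OS  (L5)  txn=∅  M[L5]=40
step 18: P0: store L5 := 90  ⟶  MI  (L5)  txn=BusUpgr  M[L5]=40
step 19: P1: load  L5  ⟶  OS  (L5)  txn=BusRd  M[L5]=40
step 20: P0: load  L5  ⟶  OS  (L5)  txn=∅  M[L5]=40
step 21: P1: load  L2  ⟶  OS  (L2)  txn=BusRd  M[L2]=67
step 22: P0: store L5 := 7  ⟶  MI  (L5)  txn=BusUpgr  M[L5]=40

bus = BusRdX,Flush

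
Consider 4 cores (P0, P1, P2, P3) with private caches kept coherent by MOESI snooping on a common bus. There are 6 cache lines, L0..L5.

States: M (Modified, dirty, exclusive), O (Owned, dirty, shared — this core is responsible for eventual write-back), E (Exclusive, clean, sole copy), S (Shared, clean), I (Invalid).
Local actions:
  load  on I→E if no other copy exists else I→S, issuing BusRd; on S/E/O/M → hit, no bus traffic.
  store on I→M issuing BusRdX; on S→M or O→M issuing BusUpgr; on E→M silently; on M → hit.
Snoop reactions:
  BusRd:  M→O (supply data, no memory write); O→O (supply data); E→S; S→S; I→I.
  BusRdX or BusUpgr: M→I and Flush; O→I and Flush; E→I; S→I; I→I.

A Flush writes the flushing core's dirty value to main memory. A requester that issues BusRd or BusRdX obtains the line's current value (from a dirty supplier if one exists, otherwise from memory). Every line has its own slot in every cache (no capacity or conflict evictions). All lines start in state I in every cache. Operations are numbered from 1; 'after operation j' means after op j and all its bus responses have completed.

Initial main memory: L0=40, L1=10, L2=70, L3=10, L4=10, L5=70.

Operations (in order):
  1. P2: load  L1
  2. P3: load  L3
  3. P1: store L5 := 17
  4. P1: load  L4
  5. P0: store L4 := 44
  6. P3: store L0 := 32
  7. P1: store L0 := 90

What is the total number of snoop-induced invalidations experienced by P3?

invalidations = 1

[1] P2: load  L1 | P0:I, P1:I, P2:E(10), P3:I | bus: BusRd
[2] P3: load  L3 | P0:I, P1:I, P2:I, P3:E(10) | bus: BusRd
[3] P1: store L5 := 17 | P0:I, P1:M(17), P2:I, P3:I | bus: BusRdX
[4] P1: load  L4 | P0:I, P1:E(10), P2:I, P3:I | bus: BusRd
[5] P0: store L4 := 44 | P0:M(44), P1:I, P2:I, P3:I | bus: BusRdX
[6] P3: store L0 := 32 | P0:I, P1:I, P2:I, P3:M(32) | bus: BusRdX
[7] P1: store L0 := 90 | P0:I, P1:M(90), P2:I, P3:I | bus: BusRdX,Flush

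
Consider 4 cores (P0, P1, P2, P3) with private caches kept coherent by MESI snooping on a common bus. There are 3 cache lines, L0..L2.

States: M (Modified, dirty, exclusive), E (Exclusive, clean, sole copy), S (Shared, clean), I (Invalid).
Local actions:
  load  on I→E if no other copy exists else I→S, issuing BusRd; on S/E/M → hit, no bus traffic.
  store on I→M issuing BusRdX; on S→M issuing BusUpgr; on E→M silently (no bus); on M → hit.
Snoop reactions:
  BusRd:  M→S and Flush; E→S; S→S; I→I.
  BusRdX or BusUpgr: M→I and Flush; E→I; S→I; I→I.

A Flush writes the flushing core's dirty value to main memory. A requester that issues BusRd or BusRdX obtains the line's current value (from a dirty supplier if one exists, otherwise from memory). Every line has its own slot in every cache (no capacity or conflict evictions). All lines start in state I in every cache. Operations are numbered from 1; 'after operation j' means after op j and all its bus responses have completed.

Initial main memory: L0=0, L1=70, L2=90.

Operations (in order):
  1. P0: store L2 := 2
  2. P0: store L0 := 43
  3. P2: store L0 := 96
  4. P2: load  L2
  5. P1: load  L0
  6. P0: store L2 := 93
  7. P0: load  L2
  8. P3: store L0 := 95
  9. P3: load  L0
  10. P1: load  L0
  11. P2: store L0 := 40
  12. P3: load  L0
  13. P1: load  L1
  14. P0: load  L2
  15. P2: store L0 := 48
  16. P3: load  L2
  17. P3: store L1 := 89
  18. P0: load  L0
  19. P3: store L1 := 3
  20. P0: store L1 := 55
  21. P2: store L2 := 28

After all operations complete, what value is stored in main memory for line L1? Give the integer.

memory[L1] = 3

1. P0: store L2 := 2  bus=[BusRdX]  L2: P0=M P1=I P2=I P3=I  mem[L2]=90
2. P0: store L0 := 43  bus=[BusRdX]  L0: P0=M P1=I P2=I P3=I  mem[L0]=0
3. P2: store L0 := 96  bus=[BusRdX,Flush]  L0: P0=I P1=I P2=M P3=I  mem[L0]=43
4. P2: load  L2  bus=[BusRd,Flush]  L2: P0=S P1=I P2=S P3=I  mem[L2]=2
5. P1: load  L0  bus=[BusRd,Flush]  L0: P0=I P1=S P2=S P3=I  mem[L0]=96
6. P0: store L2 := 93  bus=[BusUpgr]  L2: P0=M P1=I P2=I P3=I  mem[L2]=2
7. P0: load  L2  bus=[-]  L2: P0=M P1=I P2=I P3=I  mem[L2]=2
8. P3: store L0 := 95  bus=[BusRdX]  L0: P0=I P1=I P2=I P3=M  mem[L0]=96
9. P3: load  L0  bus=[-]  L0: P0=I P1=I P2=I P3=M  mem[L0]=96
10. P1: load  L0  bus=[BusRd,Flush]  L0: P0=I P1=S P2=I P3=S  mem[L0]=95
11. P2: store L0 := 40  bus=[BusRdX]  L0: P0=I P1=I P2=M P3=I  mem[L0]=95
12. P3: load  L0  bus=[BusRd,Flush]  L0: P0=I P1=I P2=S P3=S  mem[L0]=40
13. P1: load  L1  bus=[BusRd]  L1: P0=I P1=E P2=I P3=I  mem[L1]=70
14. P0: load  L2  bus=[-]  L2: P0=M P1=I P2=I P3=I  mem[L2]=2
15. P2: store L0 := 48  bus=[BusUpgr]  L0: P0=I P1=I P2=M P3=I  mem[L0]=40
16. P3: load  L2  bus=[BusRd,Flush]  L2: P0=S P1=I P2=I P3=S  mem[L2]=93
17. P3: store L1 := 89  bus=[BusRdX]  L1: P0=I P1=I P2=I P3=M  mem[L1]=70
18. P0: load  L0  bus=[BusRd,Flush]  L0: P0=S P1=I P2=S P3=I  mem[L0]=48
19. P3: store L1 := 3  bus=[-]  L1: P0=I P1=I P2=I P3=M  mem[L1]=70
20. P0: store L1 := 55  bus=[BusRdX,Flush]  L1: P0=M P1=I P2=I P3=I  mem[L1]=3
21. P2: store L2 := 28  bus=[BusRdX]  L2: P0=I P1=I P2=M P3=I  mem[L2]=93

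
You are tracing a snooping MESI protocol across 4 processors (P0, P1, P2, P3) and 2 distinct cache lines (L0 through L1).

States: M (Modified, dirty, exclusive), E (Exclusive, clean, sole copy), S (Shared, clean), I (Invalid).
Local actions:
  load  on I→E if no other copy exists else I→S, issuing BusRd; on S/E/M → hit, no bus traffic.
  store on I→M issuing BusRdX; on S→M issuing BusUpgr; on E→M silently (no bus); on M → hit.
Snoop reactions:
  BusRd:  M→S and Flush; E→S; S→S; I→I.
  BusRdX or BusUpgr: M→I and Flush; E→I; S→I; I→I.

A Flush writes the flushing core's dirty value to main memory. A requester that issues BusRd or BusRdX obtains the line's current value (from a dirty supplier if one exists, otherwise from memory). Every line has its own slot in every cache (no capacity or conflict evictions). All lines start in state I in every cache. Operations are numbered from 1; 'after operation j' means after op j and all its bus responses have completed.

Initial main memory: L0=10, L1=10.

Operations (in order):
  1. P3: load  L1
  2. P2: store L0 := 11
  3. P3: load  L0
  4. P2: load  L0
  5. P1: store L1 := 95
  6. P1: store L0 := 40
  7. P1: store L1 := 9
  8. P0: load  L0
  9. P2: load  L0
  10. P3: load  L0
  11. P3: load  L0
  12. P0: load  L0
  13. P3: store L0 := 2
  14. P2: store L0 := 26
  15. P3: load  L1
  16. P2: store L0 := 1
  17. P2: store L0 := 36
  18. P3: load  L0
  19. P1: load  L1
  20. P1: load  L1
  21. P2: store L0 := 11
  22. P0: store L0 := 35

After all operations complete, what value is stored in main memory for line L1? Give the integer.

memory[L1] = 9

1. P3: load  L1  bus=[BusRd]  L1: P0=I P1=I P2=I P3=E  mem[L1]=10
2. P2: store L0 := 11  bus=[BusRdX]  L0: P0=I P1=I P2=M P3=I  mem[L0]=10
3. P3: load  L0  bus=[BusRd,Flush]  L0: P0=I P1=I P2=S P3=S  mem[L0]=11
4. P2: load  L0  bus=[-]  L0: P0=I P1=I P2=S P3=S  mem[L0]=11
5. P1: store L1 := 95  bus=[BusRdX]  L1: P0=I P1=M P2=I P3=I  mem[L1]=10
6. P1: store L0 := 40  bus=[BusRdX]  L0: P0=I P1=M P2=I P3=I  mem[L0]=11
7. P1: store L1 := 9  bus=[-]  L1: P0=I P1=M P2=I P3=I  mem[L1]=10
8. P0: load  L0  bus=[BusRd,Flush]  L0: P0=S P1=S P2=I P3=I  mem[L0]=40
9. P2: load  L0  bus=[BusRd]  L0: P0=S P1=S P2=S P3=I  mem[L0]=40
10. P3: load  L0  bus=[BusRd]  L0: P0=S P1=S P2=S P3=S  mem[L0]=40
11. P3: load  L0  bus=[-]  L0: P0=S P1=S P2=S P3=S  mem[L0]=40
12. P0: load  L0  bus=[-]  L0: P0=S P1=S P2=S P3=S  mem[L0]=40
13. P3: store L0 := 2  bus=[BusUpgr]  L0: P0=I P1=I P2=I P3=M  mem[L0]=40
14. P2: store L0 := 26  bus=[BusRdX,Flush]  L0: P0=I P1=I P2=M P3=I  mem[L0]=2
15. P3: load  L1  bus=[BusRd,Flush]  L1: P0=I P1=S P2=I P3=S  mem[L1]=9
16. P2: store L0 := 1  bus=[-]  L0: P0=I P1=I P2=M P3=I  mem[L0]=2
17. P2: store L0 := 36  bus=[-]  L0: P0=I P1=I P2=M P3=I  mem[L0]=2
18. P3: load  L0  bus=[BusRd,Flush]  L0: P0=I P1=I P2=S P3=S  mem[L0]=36
19. P1: load  L1  bus=[-]  L1: P0=I P1=S P2=I P3=S  mem[L1]=9
20. P1: load  L1  bus=[-]  L1: P0=I P1=S P2=I P3=S  mem[L1]=9
21. P2: store L0 := 11  bus=[BusUpgr]  L0: P0=I P1=I P2=M P3=I  mem[L0]=36
22. P0: store L0 := 35  bus=[BusRdX,Flush]  L0: P0=M P1=I P2=I P3=I  mem[L0]=11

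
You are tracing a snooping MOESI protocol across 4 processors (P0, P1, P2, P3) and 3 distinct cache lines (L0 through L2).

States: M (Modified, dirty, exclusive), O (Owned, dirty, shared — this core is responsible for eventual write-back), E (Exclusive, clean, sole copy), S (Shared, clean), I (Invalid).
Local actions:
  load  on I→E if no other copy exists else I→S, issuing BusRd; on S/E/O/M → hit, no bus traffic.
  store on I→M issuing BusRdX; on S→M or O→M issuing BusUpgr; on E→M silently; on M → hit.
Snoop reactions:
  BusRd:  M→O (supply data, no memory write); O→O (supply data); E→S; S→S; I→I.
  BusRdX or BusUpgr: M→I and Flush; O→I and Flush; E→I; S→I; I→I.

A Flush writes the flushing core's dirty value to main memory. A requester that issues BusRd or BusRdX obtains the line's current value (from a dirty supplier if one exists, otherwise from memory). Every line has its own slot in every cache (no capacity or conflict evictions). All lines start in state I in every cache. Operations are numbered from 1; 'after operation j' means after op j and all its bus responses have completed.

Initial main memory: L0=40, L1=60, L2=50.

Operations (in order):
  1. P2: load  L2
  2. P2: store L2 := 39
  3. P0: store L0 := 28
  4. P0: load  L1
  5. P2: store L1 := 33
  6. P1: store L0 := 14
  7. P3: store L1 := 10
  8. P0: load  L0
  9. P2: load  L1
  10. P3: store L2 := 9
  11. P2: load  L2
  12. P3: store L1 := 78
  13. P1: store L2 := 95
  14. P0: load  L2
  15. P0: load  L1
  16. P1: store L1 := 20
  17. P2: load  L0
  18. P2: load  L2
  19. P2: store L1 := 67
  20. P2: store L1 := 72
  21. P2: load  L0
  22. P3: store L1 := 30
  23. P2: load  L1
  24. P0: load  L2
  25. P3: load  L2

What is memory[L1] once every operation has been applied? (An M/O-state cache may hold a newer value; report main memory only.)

  op1 P2: load  L2 → I/I/E/I on L2; bus BusRd; mem=50
  op2 P2: store L2 := 39 → I/I/M/I on L2; bus (none); mem=50
  op3 P0: store L0 := 28 → M/I/I/I on L0; bus BusRdX; mem=40
  op4 P0: load  L1 → E/I/I/I on L1; bus BusRd; mem=60
  op5 P2: store L1 := 33 → I/I/M/I on L1; bus BusRdX; mem=60
  op6 P1: store L0 := 14 → I/M/I/I on L0; bus BusRdX Flush; mem=28
  op7 P3: store L1 := 10 → I/I/I/M on L1; bus BusRdX Flush; mem=33
  op8 P0: load  L0 → S/O/I/I on L0; bus BusRd; mem=28
  op9 P2: load  L1 → I/I/S/O on L1; bus BusRd; mem=33
  op10 P3: store L2 := 9 → I/I/I/M on L2; bus BusRdX Flush; mem=39
  op11 P2: load  L2 → I/I/S/O on L2; bus BusRd; mem=39
  op12 P3: store L1 := 78 → I/I/I/M on L1; bus BusUpgr; mem=33
  op13 P1: store L2 := 95 → I/M/I/I on L2; bus BusRdX Flush; mem=9
  op14 P0: load  L2 → S/O/I/I on L2; bus BusRd; mem=9
  op15 P0: load  L1 → S/I/I/O on L1; bus BusRd; mem=33
  op16 P1: store L1 := 20 → I/M/I/I on L1; bus BusRdX Flush; mem=78
  op17 P2: load  L0 → S/O/S/I on L0; bus BusRd; mem=28
  op18 P2: load  L2 → S/O/S/I on L2; bus BusRd; mem=9
  op19 P2: store L1 := 67 → I/I/M/I on L1; bus BusRdX Flush; mem=20
  op20 P2: store L1 := 72 → I/I/M/I on L1; bus (none); mem=20
  op21 P2: load  L0 → S/O/S/I on L0; bus (none); mem=28
  op22 P3: store L1 := 30 → I/I/I/M on L1; bus BusRdX Flush; mem=72
  op23 P2: load  L1 → I/I/S/O on L1; bus BusRd; mem=72
  op24 P0: load  L2 → S/O/S/I on L2; bus (none); mem=9
  op25 P3: load  L2 → S/O/S/S on L2; bus BusRd; mem=9

memory[L1] = 72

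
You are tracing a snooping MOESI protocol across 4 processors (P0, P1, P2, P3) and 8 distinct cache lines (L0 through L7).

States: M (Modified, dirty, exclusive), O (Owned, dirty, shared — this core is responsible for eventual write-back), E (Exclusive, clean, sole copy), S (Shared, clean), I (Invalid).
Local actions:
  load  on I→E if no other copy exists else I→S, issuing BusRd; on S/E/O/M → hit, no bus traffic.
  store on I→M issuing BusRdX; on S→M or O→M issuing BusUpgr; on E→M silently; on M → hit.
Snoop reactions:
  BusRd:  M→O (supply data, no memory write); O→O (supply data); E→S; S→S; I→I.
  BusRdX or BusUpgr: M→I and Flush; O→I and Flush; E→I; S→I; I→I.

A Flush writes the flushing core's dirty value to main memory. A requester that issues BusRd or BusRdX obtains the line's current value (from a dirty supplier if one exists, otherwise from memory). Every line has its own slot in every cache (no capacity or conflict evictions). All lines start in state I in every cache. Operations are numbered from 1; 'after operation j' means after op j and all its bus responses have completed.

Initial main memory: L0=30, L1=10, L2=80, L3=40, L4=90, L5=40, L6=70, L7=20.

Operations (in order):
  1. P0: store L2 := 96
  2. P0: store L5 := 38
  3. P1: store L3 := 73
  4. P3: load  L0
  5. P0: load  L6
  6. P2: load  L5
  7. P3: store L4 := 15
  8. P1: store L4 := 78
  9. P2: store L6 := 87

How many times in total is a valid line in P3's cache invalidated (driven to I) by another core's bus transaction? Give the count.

invalidations = 1

step 1: P0: store L2 := 96  ⟶  MIII  (L2)  txn=BusRdX  M[L2]=80
step 2: P0: store L5 := 38  ⟶  MIII  (L5)  txn=BusRdX  M[L5]=40
step 3: P1: store L3 := 73  ⟶  IMII  (L3)  txn=BusRdX  M[L3]=40
step 4: P3: load  L0  ⟶  IIIE  (L0)  txn=BusRd  M[L0]=30
step 5: P0: load  L6  ⟶  EIII  (L6)  txn=BusRd  M[L6]=70
step 6: P2: load  L5  ⟶  OISI  (L5)  txn=BusRd  M[L5]=40
step 7: P3: store L4 := 15  ⟶  IIIM  (L4)  txn=BusRdX  M[L4]=90
step 8: P1: store L4 := 78  ⟶  IMII  (L4)  txn=BusRdX+Flush  M[L4]=15
step 9: P2: store L6 := 87  ⟶  IIMI  (L6)  txn=BusRdX  M[L6]=70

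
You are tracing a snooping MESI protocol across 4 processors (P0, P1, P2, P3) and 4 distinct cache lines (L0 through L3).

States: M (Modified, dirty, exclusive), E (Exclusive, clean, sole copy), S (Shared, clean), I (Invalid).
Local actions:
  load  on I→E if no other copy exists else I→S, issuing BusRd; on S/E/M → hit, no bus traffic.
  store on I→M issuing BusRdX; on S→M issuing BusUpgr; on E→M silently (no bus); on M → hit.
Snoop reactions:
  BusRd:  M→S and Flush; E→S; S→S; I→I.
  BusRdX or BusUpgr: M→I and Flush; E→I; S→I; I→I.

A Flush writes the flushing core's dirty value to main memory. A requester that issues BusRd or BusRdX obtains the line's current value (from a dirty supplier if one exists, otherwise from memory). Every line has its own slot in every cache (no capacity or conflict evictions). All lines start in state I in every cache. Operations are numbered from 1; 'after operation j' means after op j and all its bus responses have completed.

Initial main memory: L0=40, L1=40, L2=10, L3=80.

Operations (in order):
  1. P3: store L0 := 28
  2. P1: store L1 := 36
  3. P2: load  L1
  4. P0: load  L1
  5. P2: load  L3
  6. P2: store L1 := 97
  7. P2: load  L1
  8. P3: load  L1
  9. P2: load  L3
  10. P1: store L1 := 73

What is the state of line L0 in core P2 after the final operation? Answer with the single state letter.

  op1 P3: store L0 := 28 → I/I/I/M on L0; bus BusRdX; mem=40
  op2 P1: store L1 := 36 → I/M/I/I on L1; bus BusRdX; mem=40
  op3 P2: load  L1 → I/S/S/I on L1; bus BusRd Flush; mem=36
  op4 P0: load  L1 → S/S/S/I on L1; bus BusRd; mem=36
  op5 P2: load  L3 → I/I/E/I on L3; bus BusRd; mem=80
  op6 P2: store L1 := 97 → I/I/M/I on L1; bus BusUpgr; mem=36
  op7 P2: load  L1 → I/I/M/I on L1; bus (none); mem=36
  op8 P3: load  L1 → I/I/S/S on L1; bus BusRd Flush; mem=97
  op9 P2: load  L3 → I/I/E/I on L3; bus (none); mem=80
  op10 P1: store L1 := 73 → I/M/I/I on L1; bus BusRdX; mem=97

state = I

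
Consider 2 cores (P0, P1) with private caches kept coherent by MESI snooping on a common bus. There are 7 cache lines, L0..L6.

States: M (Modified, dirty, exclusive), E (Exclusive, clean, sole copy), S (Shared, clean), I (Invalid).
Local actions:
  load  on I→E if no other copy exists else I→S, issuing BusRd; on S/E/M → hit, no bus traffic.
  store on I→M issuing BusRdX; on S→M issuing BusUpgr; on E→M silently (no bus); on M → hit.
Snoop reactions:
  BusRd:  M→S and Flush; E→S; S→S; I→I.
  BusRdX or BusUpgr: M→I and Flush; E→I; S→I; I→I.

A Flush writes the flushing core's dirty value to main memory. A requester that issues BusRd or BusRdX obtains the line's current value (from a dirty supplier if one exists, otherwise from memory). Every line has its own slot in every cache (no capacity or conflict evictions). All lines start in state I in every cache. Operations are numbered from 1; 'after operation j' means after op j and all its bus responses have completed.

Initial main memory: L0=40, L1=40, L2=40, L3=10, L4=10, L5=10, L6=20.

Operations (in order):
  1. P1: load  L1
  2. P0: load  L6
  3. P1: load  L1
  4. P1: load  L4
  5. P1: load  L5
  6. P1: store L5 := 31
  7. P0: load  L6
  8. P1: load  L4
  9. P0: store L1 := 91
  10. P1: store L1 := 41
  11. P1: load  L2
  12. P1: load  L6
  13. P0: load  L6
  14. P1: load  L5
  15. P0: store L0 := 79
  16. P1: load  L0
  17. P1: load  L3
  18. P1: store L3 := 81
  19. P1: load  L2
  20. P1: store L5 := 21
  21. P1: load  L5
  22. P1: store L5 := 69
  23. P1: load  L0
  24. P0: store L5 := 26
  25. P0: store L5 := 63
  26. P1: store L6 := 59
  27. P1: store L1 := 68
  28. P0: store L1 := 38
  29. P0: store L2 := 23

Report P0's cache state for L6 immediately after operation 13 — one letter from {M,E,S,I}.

[1] P1: load  L1 | P0:I, P1:E(40) | bus: BusRd
[2] P0: load  L6 | P0:E(20), P1:I | bus: BusRd
[3] P1: load  L1 | P0:I, P1:E(40) | bus: none
[4] P1: load  L4 | P0:I, P1:E(10) | bus: BusRd
[5] P1: load  L5 | P0:I, P1:E(10) | bus: BusRd
[6] P1: store L5 := 31 | P0:I, P1:M(31) | bus: none
[7] P0: load  L6 | P0:E(20), P1:I | bus: none
[8] P1: load  L4 | P0:I, P1:E(10) | bus: none
[9] P0: store L1 := 91 | P0:M(91), P1:I | bus: BusRdX
[10] P1: store L1 := 41 | P0:I, P1:M(41) | bus: BusRdX,Flush
[11] P1: load  L2 | P0:I, P1:E(40) | bus: BusRd
[12] P1: load  L6 | P0:S(20), P1:S(20) | bus: BusRd
[13] P0: load  L6 | P0:S(20), P1:S(20) | bus: none
[14] P1: load  L5 | P0:I, P1:M(31) | bus: none
[15] P0: store L0 := 79 | P0:M(79), P1:I | bus: BusRdX
[16] P1: load  L0 | P0:S(79), P1:S(79) | bus: BusRd,Flush
[17] P1: load  L3 | P0:I, P1:E(10) | bus: BusRd
[18] P1: store L3 := 81 | P0:I, P1:M(81) | bus: none
[19] P1: load  L2 | P0:I, P1:E(40) | bus: none
[20] P1: store L5 := 21 | P0:I, P1:M(21) | bus: none
[21] P1: load  L5 | P0:I, P1:M(21) | bus: none
[22] P1: store L5 := 69 | P0:I, P1:M(69) | bus: none
[23] P1: load  L0 | P0:S(79), P1:S(79) | bus: none
[24] P0: store L5 := 26 | P0:M(26), P1:I | bus: BusRdX,Flush
[25] P0: store L5 := 63 | P0:M(63), P1:I | bus: none
[26] P1: store L6 := 59 | P0:I, P1:M(59) | bus: BusUpgr
[27] P1: store L1 := 68 | P0:I, P1:M(68) | bus: none
[28] P0: store L1 := 38 | P0:M(38), P1:I | bus: BusRdX,Flush
[29] P0: store L2 := 23 | P0:M(23), P1:I | bus: BusRdX

state = S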